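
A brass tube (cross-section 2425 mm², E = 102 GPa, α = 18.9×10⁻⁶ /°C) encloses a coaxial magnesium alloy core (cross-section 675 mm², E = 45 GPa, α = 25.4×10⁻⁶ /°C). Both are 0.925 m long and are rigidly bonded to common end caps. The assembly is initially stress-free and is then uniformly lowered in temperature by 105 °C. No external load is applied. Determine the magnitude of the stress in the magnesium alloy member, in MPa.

σ ≈ 27.4 MPa (tensile)

Both members must finish at the same length. With the larger α, the magnesium alloy tends to over-contract; the plates restrain it, putting the magnesium alloy in tension and the brass in compression. With no external load the two internal forces are equal and opposite, magnitude P.
Compatibility of the two members (thermal + elastic change equal): (α₁ − α₂)ΔT = P·[1/(A₁E₁) + 1/(A₂E₂)].
|α₁ − α₂|·ΔT = 6.5×10⁻⁶ × 105 = 0.0006825.
1/(A₁E₁) + 1/(A₂E₂) = 1/(2425×102×10³) + 1/(675×45×10³) = 3.696×10⁻⁸ N⁻¹.
P = 0.0006825 / 3.696×10⁻⁸ = 18460 N = 18.46 kN.
σ_{magnesium alloy} = P/A₂ = 18460/675 = 27.35 MPa, tensile.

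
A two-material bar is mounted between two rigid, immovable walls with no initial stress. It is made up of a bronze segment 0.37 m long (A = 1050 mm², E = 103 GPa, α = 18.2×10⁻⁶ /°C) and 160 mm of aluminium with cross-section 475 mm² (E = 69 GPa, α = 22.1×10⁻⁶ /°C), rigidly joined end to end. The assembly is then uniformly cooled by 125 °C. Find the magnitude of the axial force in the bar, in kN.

P ≈ 155 kN (tensile)

With the walls removed the bar would change length by δ_free = Σ αᵢΔT Lᵢ = 18.2×10⁻⁶×125×370 + 22.1×10⁻⁶×125×160 = 1.284 mm.
Since the ends are fixed, an axial force P builds up, equal in every segment, with P · Σ Lᵢ/(AᵢEᵢ) = δ_free.
Σ Lᵢ/(AᵢEᵢ) = 370/(1050×103×10³) + 160/(475×69×10³) = 8.303×10⁻⁶ mm/N.
Hence P = δ_free / Σ(L/AE) = 1.284/8.303×10⁻⁶ = 154.6 kN (tensile).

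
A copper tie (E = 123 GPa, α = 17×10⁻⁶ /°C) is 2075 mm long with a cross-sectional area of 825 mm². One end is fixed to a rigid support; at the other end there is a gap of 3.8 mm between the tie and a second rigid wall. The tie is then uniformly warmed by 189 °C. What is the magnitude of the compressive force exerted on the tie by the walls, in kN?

Unrestrained expansion: δ_free = αΔT L = 17×10⁻⁶ × 189 × 2075 = 6.667 mm.
This exceeds the 3.8 mm gap, so the wall pushes back. The portion of expansion that must be recovered elastically is δ_free − gap = 6.667 − 3.8 = 2.867 mm.
So σ = E(δ_free − g)/L = 123×10³ × 2.867/2075 = 169.9 MPa.
Force on the wall = σA = 169.9 × 825 mm² = 140.2 kN.

P ≈ 140 kN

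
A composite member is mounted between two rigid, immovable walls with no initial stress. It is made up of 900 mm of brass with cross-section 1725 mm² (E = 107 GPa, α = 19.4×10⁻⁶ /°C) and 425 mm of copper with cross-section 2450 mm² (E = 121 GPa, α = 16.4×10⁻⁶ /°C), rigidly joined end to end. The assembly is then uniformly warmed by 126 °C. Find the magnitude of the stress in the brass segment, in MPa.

With the walls removed the bar would change length by δ_free = Σ αᵢΔT Lᵢ = 19.4×10⁻⁶×126×900 + 16.4×10⁻⁶×126×425 = 3.078 mm.
The rigid supports impose zero overall length change; the single axial force P common to all segments must satisfy P Σ Lᵢ/(AᵢEᵢ) = δ_free.
The series flexibility is Σ Lᵢ/(AᵢEᵢ) = 900/(1725×107×10³) + 425/(2450×121×10³) = 6.31×10⁻⁶ mm/N.
So P = 3.078 / 6.31×10⁻⁶ = 487.8 kN, compressive.
σ_{brass} = P / A = 487800 / 1725 = 282.8 MPa.

σ ≈ 283 MPa (compressive)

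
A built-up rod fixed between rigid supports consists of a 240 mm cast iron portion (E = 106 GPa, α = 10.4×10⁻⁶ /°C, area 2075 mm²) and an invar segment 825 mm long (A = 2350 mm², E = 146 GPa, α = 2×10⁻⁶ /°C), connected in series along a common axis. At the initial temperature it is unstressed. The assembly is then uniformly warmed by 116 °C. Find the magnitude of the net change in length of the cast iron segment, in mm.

With the walls removed the bar would change length by δ_free = Σ αᵢΔT Lᵢ = 10.4×10⁻⁶×116×240 + 2×10⁻⁶×116×825 = 0.4809 mm.
Since the ends are fixed, an axial force P builds up, equal in every segment, with P · Σ Lᵢ/(AᵢEᵢ) = δ_free.
Σ Lᵢ/(AᵢEᵢ) = 240/(2075×106×10³) + 825/(2350×146×10³) = 3.496×10⁻⁶ mm/N.
So P = 0.4809 / 3.496×10⁻⁶ = 137.6 kN, compressive.
For the cast iron segment, free thermal change = 10.4×10⁻⁶×116×240 = 0.2895 mm and elastic change from P = 137600×240/(2075×106×10³) = 0.1501 mm; these oppose, so the net change is 0.139 mm (segment lengthens).

|ΔL| ≈ 0.139 mm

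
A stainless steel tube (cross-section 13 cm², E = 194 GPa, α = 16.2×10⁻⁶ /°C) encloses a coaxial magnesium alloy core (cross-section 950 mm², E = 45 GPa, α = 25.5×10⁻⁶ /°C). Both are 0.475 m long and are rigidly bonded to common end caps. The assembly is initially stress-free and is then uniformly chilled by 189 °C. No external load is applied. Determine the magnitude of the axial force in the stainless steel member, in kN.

P ≈ 64.3 kN (compressive in the stainless steel)

Equilibrium of a rigid end plate with no external load gives equal and opposite internal forces ±P in the two members. Since α_{magnesium alloy} > α_{stainless steel}, cooling drives the magnesium alloy into tension and the stainless steel into compression.
Compatibility of the two members (thermal + elastic change equal): (α₁ − α₂)ΔT = P·[1/(A₁E₁) + 1/(A₂E₂)].
|α₁ − α₂|·ΔT = 9.3×10⁻⁶ × 189 = 0.001758.
1/(A₁E₁) + 1/(A₂E₂) = 1/(1300×194×10³) + 1/(950×45×10³) = 2.736×10⁻⁸ N⁻¹.
P = 0.001758 / 2.736×10⁻⁸ = 64250 N = 64.25 kN.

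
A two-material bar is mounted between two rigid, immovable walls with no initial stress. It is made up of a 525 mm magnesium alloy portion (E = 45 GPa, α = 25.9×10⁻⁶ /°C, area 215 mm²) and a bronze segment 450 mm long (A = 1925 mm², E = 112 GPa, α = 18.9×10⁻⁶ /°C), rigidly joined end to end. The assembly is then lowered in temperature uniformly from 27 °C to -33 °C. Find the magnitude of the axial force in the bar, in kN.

P ≈ 23.5 kN (tensile)

With the walls removed the bar would change length by δ_free = Σ αᵢΔT Lᵢ = 25.9×10⁻⁶×60×525 + 18.9×10⁻⁶×60×450 = 1.326 mm.
The rigid supports impose zero overall length change; the single axial force P common to all segments must satisfy P Σ Lᵢ/(AᵢEᵢ) = δ_free.
Σ Lᵢ/(AᵢEᵢ) = 525/(215×45×10³) + 450/(1925×112×10³) = 5.635×10⁻⁵ mm/N.
Hence P = δ_free / Σ(L/AE) = 1.326/5.635×10⁻⁵ = 23.53 kN (tensile).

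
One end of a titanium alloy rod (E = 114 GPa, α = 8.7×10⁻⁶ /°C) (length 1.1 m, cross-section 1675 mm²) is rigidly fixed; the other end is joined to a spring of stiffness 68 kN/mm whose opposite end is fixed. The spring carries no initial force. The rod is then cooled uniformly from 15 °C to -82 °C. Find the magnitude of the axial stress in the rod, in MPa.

If the spring were absent the rod would shorten by αΔT L = 8.7×10⁻⁶ × 97 × 1100 = 0.9283 mm.
Let P be the tensile force in the spring. The rod extends elastically by PL/(AE) and the spring stretches by P/k; together these equal δ_free.
P [ L/(AE) + 1/k ] = δ_free → P [ 1100/(1675×114×10³) + 1/(68×10³) ] = 0.9283.
P = 0.9283 / 2.047×10⁻⁵ = 45360 N.
σ = P/A = 45360/1675 = 27.08 MPa.

σ ≈ 27.1 MPa (tensile)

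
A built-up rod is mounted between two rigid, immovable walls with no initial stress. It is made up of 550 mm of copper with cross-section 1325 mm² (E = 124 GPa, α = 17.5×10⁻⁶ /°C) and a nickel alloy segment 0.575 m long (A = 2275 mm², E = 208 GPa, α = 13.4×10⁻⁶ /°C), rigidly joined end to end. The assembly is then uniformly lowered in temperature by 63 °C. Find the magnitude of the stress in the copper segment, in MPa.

With the walls removed the bar would change length by δ_free = Σ αᵢΔT Lᵢ = 17.5×10⁻⁶×63×550 + 13.4×10⁻⁶×63×575 = 1.092 mm.
The walls prevent any net length change, so an axial force P (same in every segment) develops. Compatibility: P · Σ Lᵢ/(AᵢEᵢ) = δ_free.
The series flexibility is Σ Lᵢ/(AᵢEᵢ) = 550/(1325×124×10³) + 575/(2275×208×10³) = 4.563×10⁻⁶ mm/N.
P = 1.092 / 4.563×10⁻⁶ = 239300 N = 239.3 kN, tensile.
σ_{copper} = P / A = 239300 / 1325 = 180.6 MPa.

σ ≈ 181 MPa (tensile)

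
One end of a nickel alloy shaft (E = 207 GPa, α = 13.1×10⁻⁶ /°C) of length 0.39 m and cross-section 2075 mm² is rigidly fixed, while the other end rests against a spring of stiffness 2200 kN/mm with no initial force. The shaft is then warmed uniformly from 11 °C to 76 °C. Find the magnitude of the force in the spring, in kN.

The unrestrained thermal change is αΔT L = 13.1×10⁻⁶ × 65 × 390 = 0.3321 mm.
Let P be the compressive force at the spring. The shaft shortens elastically by PL/(AE) and the spring compresses by P/k; together these equal δ_free.
P [ L/(AE) + 1/k ] = δ_free → P [ 390/(2075×207×10³) + 1/(2200×10³) ] = 0.3321.
P = 0.3321 / 1.363×10⁻⁶ = 243700 N.

P ≈ 244 kN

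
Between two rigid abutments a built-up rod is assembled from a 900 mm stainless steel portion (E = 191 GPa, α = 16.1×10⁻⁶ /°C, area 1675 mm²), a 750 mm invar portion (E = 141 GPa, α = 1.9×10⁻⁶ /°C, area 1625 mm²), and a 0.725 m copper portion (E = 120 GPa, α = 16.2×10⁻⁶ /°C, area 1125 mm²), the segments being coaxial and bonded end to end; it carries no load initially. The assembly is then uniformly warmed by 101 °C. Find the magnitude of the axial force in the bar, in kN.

P ≈ 244 kN (compressive)

Free thermal expansion of the whole bar: Σ αᵢΔT Lᵢ = 16.1×10⁻⁶×101×900 + 1.9×10⁻⁶×101×750 + 16.2×10⁻⁶×101×725 = 2.794 mm.
The rigid supports impose zero overall length change; the single axial force P common to all segments must satisfy P Σ Lᵢ/(AᵢEᵢ) = δ_free.
Σ Lᵢ/(AᵢEᵢ) = 900/(1675×191×10³) + 750/(1625×141×10³) + 725/(1125×120×10³) = 1.146×10⁻⁵ mm/N.
So P = 2.794 / 1.146×10⁻⁵ = 243.8 kN, compressive.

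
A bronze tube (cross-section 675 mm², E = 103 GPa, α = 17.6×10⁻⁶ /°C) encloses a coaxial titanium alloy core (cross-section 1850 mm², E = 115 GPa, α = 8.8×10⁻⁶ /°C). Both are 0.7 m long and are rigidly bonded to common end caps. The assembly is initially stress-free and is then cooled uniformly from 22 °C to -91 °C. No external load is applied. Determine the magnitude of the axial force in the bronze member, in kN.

Both members must finish at the same length. With the larger α, the bronze tends to over-contract; the plates restrain it, putting the bronze in tension and the titanium alloy in compression. With no external load the two internal forces are equal and opposite, magnitude P.
Setting the final lengths equal and cancelling L: (α₁ − α₂)ΔT = P/(A₁E₁) + P/(A₂E₂).
|α₁ − α₂|·ΔT = 8.8×10⁻⁶ × 113 = 0.0009944.
1/(A₁E₁) + 1/(A₂E₂) = 1/(675×103×10³) + 1/(1850×115×10³) = 1.908×10⁻⁸ N⁻¹.
So P = 0.0009944 / 1.908×10⁻⁸ = 52.11 kN.

P ≈ 52.1 kN (tensile in the bronze)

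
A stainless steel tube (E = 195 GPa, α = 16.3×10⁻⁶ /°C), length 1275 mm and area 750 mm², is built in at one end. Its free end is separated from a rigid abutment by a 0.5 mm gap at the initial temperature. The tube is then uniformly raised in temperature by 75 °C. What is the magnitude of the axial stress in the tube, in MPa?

σ ≈ 162 MPa (compressive)

Free thermal elongation = αΔT L = 16.3×10⁻⁶ × 75 × 1275 = 1.559 mm.
The gap closes (δ_free > 0.5 mm) and the wall then resists a further 1.559 − 0.5 = 1.059 mm of expansion.
So σ = E(δ_free − g)/L = 195×10³ × 1.059/1275 = 161.9 MPa.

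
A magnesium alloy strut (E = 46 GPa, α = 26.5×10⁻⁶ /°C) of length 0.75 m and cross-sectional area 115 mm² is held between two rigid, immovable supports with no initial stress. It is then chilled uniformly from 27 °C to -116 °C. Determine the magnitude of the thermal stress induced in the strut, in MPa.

Because both ends are immovable the net strain is zero, and the suppressed thermal strain is αΔT = 26.5×10⁻⁶ × 143 = 3789.5×10⁻⁶.
Hence σ = E·αΔT = 46×10³ × 3789.5×10⁻⁶ = 174.3 MPa, tensile.

σ ≈ 174 MPa (tensile)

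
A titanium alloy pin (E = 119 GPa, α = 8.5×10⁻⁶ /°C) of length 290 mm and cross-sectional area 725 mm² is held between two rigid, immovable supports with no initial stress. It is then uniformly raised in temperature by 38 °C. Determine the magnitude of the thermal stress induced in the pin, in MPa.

The supports are rigid, so the total axial strain is zero. The restrained thermal strain is ε = αΔT = 8.5×10⁻⁶ × 38 = 323×10⁻⁶.
The stress required to suppress this strain is σ = Eε = 119×10³ × 323×10⁻⁶ = 38.44 MPa, compressive since the pin is trying to expand.

σ ≈ 38.4 MPa (compressive)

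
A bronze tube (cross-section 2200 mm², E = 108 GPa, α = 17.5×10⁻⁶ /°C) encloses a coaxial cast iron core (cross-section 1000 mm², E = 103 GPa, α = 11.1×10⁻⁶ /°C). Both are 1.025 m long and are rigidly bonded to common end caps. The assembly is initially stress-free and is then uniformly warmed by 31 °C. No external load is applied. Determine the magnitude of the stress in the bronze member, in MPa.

σ ≈ 6.48 MPa (compressive)

The bronze has the larger α, so on heating it would change length more than the cast iron if both were free. The rigid plates force a common final length, so the bronze is put into compression and the cast iron into tension, with equal and opposite forces P (no external load).
Equating the net (thermal + elastic) strains gives |α₁ − α₂|·ΔT = P·[1/(A₁E₁) + 1/(A₂E₂)].
|α₁ − α₂|·ΔT = 6.4×10⁻⁶ × 31 = 0.0001984.
1/(A₁E₁) + 1/(A₂E₂) = 1/(2200×108×10³) + 1/(1000×103×10³) = 1.392×10⁻⁸ N⁻¹.
P = 0.0001984 / 1.392×10⁻⁸ = 14260 N = 14.26 kN.
σ_{bronze} = P/A₁ = 14260/2200 = 6.48 MPa, compressive.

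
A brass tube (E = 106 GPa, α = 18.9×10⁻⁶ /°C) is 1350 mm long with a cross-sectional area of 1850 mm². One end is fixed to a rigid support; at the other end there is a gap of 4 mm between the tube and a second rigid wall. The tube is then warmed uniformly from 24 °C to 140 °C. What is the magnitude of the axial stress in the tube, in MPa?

σ ≈ 0 MPa

Unrestrained expansion: δ_free = αΔT L = 18.9×10⁻⁶ × 116 × 1350 = 2.96 mm.
This is smaller than the 4 mm clearance, so the tube expands freely without reaching the stop — the stress is zero.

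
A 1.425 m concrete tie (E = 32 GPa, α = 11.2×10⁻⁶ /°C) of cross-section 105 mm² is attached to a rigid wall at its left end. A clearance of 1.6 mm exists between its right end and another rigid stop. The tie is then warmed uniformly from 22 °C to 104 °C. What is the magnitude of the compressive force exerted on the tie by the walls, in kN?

P ≈ 0 kN

Unrestrained expansion: δ_free = αΔT L = 11.2×10⁻⁶ × 82 × 1425 = 1.309 mm.
This is smaller than the 1.6 mm clearance, so the tie expands freely without reaching the stop — the stress is zero.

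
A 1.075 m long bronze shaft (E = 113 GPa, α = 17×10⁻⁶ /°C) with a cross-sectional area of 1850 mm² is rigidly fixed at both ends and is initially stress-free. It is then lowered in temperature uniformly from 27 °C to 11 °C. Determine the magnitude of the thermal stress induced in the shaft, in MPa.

The supports are rigid, so the total axial strain is zero. The restrained thermal strain is ε = αΔT = 17×10⁻⁶ × 16 = 272×10⁻⁶.
The stress required to suppress this strain is σ = Eε = 113×10³ × 272×10⁻⁶ = 30.74 MPa, tensile since the shaft is trying to contract.

σ ≈ 30.7 MPa (tensile)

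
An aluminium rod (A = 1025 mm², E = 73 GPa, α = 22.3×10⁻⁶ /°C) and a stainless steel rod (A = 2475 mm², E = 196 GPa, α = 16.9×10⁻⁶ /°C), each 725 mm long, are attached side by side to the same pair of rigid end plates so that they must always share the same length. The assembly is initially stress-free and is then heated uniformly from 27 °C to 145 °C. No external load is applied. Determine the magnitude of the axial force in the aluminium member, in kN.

The aluminium has the larger α, so on heating it would change length more than the stainless steel if both were free. The rigid plates force a common final length, so the aluminium is put into compression and the stainless steel into tension, with equal and opposite forces P (no external load).
Setting the final lengths equal and cancelling L: (α₁ − α₂)ΔT = P/(A₁E₁) + P/(A₂E₂).
|α₁ − α₂|·ΔT = 5.4×10⁻⁶ × 118 = 0.0006372.
1/(A₁E₁) + 1/(A₂E₂) = 1/(1025×73×10³) + 1/(2475×196×10³) = 1.543×10⁻⁸ N⁻¹.
So P = 0.0006372 / 1.543×10⁻⁸ = 41.31 kN.

P ≈ 41.3 kN (compressive in the aluminium)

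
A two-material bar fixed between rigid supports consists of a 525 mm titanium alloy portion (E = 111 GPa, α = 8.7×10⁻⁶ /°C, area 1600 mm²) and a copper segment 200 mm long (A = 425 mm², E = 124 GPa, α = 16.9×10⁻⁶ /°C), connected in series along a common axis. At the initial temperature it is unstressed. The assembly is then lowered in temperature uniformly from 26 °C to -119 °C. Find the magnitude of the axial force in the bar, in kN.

P ≈ 171 kN (tensile)

With the walls removed the bar would change length by δ_free = Σ αᵢΔT Lᵢ = 8.7×10⁻⁶×145×525 + 16.9×10⁻⁶×145×200 = 1.152 mm.
The rigid supports impose zero overall length change; the single axial force P common to all segments must satisfy P Σ Lᵢ/(AᵢEᵢ) = δ_free.
The series flexibility is Σ Lᵢ/(AᵢEᵢ) = 525/(1600×111×10³) + 200/(425×124×10³) = 6.751×10⁻⁶ mm/N.
So P = 1.152 / 6.751×10⁻⁶ = 170.7 kN, tensile.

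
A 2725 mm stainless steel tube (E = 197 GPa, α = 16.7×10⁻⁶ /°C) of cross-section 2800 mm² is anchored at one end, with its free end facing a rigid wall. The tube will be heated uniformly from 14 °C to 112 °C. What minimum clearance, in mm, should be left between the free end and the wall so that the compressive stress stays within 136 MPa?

Free expansion if unrestrained: δ_free = αΔT L = 16.7×10⁻⁶ × 98 × 2725 = 4.46 mm.
A stress of 136 MPa corresponds to the wall pushing the tube back by σL/E = 136×2725/(197×10³) = 1.881 mm.
So the gap has to take up the difference, g_min = δ_free − σL/E = 4.46 − 1.881 = 2.579 mm.

g ≈ 2.58 mm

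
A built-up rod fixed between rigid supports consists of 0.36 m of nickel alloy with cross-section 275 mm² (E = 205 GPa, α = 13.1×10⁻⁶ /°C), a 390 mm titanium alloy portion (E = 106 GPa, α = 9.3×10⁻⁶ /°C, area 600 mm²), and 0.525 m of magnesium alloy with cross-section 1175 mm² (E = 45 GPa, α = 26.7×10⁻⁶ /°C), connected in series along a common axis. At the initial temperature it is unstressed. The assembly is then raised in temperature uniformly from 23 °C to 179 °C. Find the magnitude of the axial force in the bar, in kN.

If the supports were absent, the total length change would be Σ αᵢΔT Lᵢ = 13.1×10⁻⁶×156×360 + 9.3×10⁻⁶×156×390 + 26.7×10⁻⁶×156×525 = 3.488 mm.
Since the ends are fixed, an axial force P builds up, equal in every segment, with P · Σ Lᵢ/(AᵢEᵢ) = δ_free.
The series flexibility is Σ Lᵢ/(AᵢEᵢ) = 360/(275×205×10³) + 390/(600×106×10³) + 525/(1175×45×10³) = 2.245×10⁻⁵ mm/N.
Hence P = δ_free / Σ(L/AE) = 3.488/2.245×10⁻⁵ = 155.4 kN (compressive).

P ≈ 155 kN (compressive)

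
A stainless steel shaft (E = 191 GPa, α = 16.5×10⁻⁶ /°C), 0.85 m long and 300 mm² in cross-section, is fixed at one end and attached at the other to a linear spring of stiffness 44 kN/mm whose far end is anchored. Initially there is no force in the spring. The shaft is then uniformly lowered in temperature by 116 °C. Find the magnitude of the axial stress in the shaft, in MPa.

If the spring were absent the shaft would shorten by αΔT L = 16.5×10⁻⁶ × 116 × 850 = 1.627 mm.
Let P be the tensile force in the spring. The shaft extends elastically by PL/(AE) and the spring stretches by P/k; together these equal δ_free.
So P = δ_free / [L/(AE) + 1/k] = 1.627 / [ 850/(300×191×10³) + 1/(44×10³) ].
P = 1.627 / 3.756×10⁻⁵ = 43310 N.
σ = P/A = 43310/300 = 144.4 MPa.

σ ≈ 144 MPa (tensile)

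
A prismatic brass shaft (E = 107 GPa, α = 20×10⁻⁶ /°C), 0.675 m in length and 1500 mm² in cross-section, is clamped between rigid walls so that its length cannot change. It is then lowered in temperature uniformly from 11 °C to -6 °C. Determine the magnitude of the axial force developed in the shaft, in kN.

P ≈ 54.6 kN (tensile)

Full restraint means ε = 0, so the stress is σ = EαΔT = 107×10³ × 20×10⁻⁶ × 17 = 36.38 MPa.
Then P = σA = 36.38 × 1500 mm² = 54.57 kN, tensile.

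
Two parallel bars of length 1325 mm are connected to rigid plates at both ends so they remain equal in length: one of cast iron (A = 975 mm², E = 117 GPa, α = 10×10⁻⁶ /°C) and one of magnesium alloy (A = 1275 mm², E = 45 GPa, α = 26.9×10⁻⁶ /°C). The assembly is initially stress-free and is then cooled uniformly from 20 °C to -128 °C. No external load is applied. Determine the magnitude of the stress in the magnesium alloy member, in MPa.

σ ≈ 74.9 MPa (tensile)

The magnesium alloy has the larger α, so on cooling it would change length more than the cast iron if both were free. The rigid plates force a common final length, so the magnesium alloy is put into tension and the cast iron into compression, with equal and opposite forces P (no external load).
Equating the net (thermal + elastic) strains gives |α₁ − α₂|·ΔT = P·[1/(A₁E₁) + 1/(A₂E₂)].
|α₁ − α₂|·ΔT = 16.9×10⁻⁶ × 148 = 0.002501.
1/(A₁E₁) + 1/(A₂E₂) = 1/(975×117×10³) + 1/(1275×45×10³) = 2.62×10⁻⁸ N⁻¹.
So P = 0.002501 / 2.62×10⁻⁸ = 95.48 kN.
σ_{magnesium alloy} = P/A₂ = 95480/1275 = 74.89 MPa, tensile.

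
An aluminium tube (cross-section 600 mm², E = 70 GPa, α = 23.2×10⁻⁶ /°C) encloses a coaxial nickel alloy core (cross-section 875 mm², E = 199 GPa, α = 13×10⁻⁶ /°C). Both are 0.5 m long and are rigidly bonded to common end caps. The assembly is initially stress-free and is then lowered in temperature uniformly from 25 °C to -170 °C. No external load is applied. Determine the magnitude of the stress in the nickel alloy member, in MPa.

σ ≈ 76.9 MPa (compressive)

The aluminium has the larger α, so on cooling it would change length more than the nickel alloy if both were free. The rigid plates force a common final length, so the aluminium is put into tension and the nickel alloy into compression, with equal and opposite forces P (no external load).
Setting the final lengths equal and cancelling L: (α₁ − α₂)ΔT = P/(A₁E₁) + P/(A₂E₂).
|α₁ − α₂|·ΔT = 10.2×10⁻⁶ × 195 = 0.001989.
1/(A₁E₁) + 1/(A₂E₂) = 1/(600×70×10³) + 1/(875×199×10³) = 2.955×10⁻⁸ N⁻¹.
So P = 0.001989 / 2.955×10⁻⁸ = 67.3 kN.
σ_{nickel alloy} = P/A₂ = 67300/875 = 76.92 MPa, compressive.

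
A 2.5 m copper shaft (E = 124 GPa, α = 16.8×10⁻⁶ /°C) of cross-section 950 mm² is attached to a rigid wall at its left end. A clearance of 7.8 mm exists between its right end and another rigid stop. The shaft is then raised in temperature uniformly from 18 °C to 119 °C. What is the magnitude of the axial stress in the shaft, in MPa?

σ ≈ 0 MPa

Free thermal elongation = αΔT L = 16.8×10⁻⁶ × 101 × 2500 = 4.242 mm.
Since δ_free = 4.24 mm is less than the 7.8 mm gap, the shaft never touches the wall. No axial force develops.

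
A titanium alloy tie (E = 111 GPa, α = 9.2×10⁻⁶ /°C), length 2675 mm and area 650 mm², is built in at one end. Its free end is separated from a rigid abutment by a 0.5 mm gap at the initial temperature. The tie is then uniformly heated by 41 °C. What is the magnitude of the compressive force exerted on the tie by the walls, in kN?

Free thermal elongation = αΔT L = 9.2×10⁻⁶ × 41 × 2675 = 1.009 mm.
After closing the 0.5 mm clearance, 1.009 − 0.5 = 0.509 mm of expansion remains to be suppressed by the wall.
So σ = E(δ_free − g)/L = 111×10³ × 0.509/2675 = 21.12 MPa.
P = σA = 21.12 × 650 = 13.73 kN.

P ≈ 13.7 kN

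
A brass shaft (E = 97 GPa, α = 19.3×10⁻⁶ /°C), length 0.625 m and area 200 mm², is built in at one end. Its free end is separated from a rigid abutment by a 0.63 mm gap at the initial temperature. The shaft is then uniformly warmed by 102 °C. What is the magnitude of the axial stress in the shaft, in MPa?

σ ≈ 93.2 MPa (compressive)

Unrestrained expansion: δ_free = αΔT L = 19.3×10⁻⁶ × 102 × 625 = 1.23 mm.
This exceeds the 0.63 mm gap, so the wall pushes back. The portion of expansion that must be recovered elastically is δ_free − gap = 1.23 − 0.63 = 0.6004 mm.
That suppressed elongation corresponds to σ = E·Δ/L = 97×10³ × 0.6004/625 = 93.18 MPa.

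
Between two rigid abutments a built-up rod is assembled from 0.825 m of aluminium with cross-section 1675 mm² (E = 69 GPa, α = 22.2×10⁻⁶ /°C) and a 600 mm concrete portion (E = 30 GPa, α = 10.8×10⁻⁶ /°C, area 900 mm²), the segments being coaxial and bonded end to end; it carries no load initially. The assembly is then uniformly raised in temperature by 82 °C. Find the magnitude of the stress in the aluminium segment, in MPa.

σ ≈ 41.3 MPa (compressive)

With the walls removed the bar would change length by δ_free = Σ αᵢΔT Lᵢ = 22.2×10⁻⁶×82×825 + 10.8×10⁻⁶×82×600 = 2.033 mm.
Since the ends are fixed, an axial force P builds up, equal in every segment, with P · Σ Lᵢ/(AᵢEᵢ) = δ_free.
Σ Lᵢ/(AᵢEᵢ) = 825/(1675×69×10³) + 600/(900×30×10³) = 2.936×10⁻⁵ mm/N.
So P = 2.033 / 2.936×10⁻⁵ = 69.25 kN, compressive.
σ_{aluminium} = P / A = 69250 / 1675 = 41.34 MPa.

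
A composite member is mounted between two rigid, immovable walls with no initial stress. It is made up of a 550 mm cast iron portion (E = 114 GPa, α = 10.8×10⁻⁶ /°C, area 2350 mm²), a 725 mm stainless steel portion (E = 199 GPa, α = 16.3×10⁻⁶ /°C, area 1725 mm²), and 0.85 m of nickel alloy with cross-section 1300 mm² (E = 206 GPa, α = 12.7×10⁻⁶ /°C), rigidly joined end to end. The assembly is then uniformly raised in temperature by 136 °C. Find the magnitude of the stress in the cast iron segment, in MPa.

σ ≈ 225 MPa (compressive)

With the walls removed the bar would change length by δ_free = Σ αᵢΔT Lᵢ = 10.8×10⁻⁶×136×550 + 16.3×10⁻⁶×136×725 + 12.7×10⁻⁶×136×850 = 3.883 mm.
The rigid supports impose zero overall length change; the single axial force P common to all segments must satisfy P Σ Lᵢ/(AᵢEᵢ) = δ_free.
The series flexibility is Σ Lᵢ/(AᵢEᵢ) = 550/(2350×114×10³) + 725/(1725×199×10³) + 850/(1300×206×10³) = 7.339×10⁻⁶ mm/N.
Hence P = δ_free / Σ(L/AE) = 3.883/7.339×10⁻⁶ = 529.1 kN (compressive).
σ_{cast iron} = P / A = 529100 / 2350 = 225.2 MPa.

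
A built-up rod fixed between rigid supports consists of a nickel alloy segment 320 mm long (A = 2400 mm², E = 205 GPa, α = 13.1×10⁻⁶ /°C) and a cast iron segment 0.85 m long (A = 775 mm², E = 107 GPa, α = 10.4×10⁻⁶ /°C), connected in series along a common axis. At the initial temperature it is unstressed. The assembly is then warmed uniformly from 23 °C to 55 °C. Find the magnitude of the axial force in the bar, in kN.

With the walls removed the bar would change length by δ_free = Σ αᵢΔT Lᵢ = 13.1×10⁻⁶×32×320 + 10.4×10⁻⁶×32×850 = 0.417 mm.
Since the ends are fixed, an axial force P builds up, equal in every segment, with P · Σ Lᵢ/(AᵢEᵢ) = δ_free.
Σ Lᵢ/(AᵢEᵢ) = 320/(2400×205×10³) + 850/(775×107×10³) = 1.09×10⁻⁵ mm/N.
P = 0.417 / 1.09×10⁻⁵ = 38260 N = 38.26 kN, compressive.

P ≈ 38.3 kN (compressive)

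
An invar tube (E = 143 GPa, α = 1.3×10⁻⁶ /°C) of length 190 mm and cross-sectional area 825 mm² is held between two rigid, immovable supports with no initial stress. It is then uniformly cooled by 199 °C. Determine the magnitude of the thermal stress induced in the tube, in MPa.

Because both ends are immovable the net strain is zero, and the suppressed thermal strain is αΔT = 1.3×10⁻⁶ × 199 = 258.7×10⁻⁶.
σ = EαΔT = 143×10³ × 1.3×10⁻⁶ × 199 = 36.99 MPa (tensile; the tube is trying to contract).

σ ≈ 37 MPa (tensile)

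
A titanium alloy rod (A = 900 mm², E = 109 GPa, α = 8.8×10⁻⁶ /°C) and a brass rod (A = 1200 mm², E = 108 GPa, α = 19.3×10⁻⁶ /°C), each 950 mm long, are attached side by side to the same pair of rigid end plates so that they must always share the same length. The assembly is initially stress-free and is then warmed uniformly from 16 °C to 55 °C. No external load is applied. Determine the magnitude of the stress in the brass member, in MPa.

Both members must finish at the same length. With the larger α, the brass tends to over-expand; the plates restrain it, putting the brass in compression and the titanium alloy in tension. With no external load the two internal forces are equal and opposite, magnitude P.
Compatibility of the two members (thermal + elastic change equal): (α₁ − α₂)ΔT = P·[1/(A₁E₁) + 1/(A₂E₂)].
|α₁ − α₂|·ΔT = 10.5×10⁻⁶ × 39 = 0.0004095.
1/(A₁E₁) + 1/(A₂E₂) = 1/(900×109×10³) + 1/(1200×108×10³) = 1.791×10⁻⁸ N⁻¹.
So P = 0.0004095 / 1.791×10⁻⁸ = 22.86 kN.
σ_{brass} = P/A₂ = 22860/1200 = 19.05 MPa, compressive.

σ ≈ 19.1 MPa (compressive)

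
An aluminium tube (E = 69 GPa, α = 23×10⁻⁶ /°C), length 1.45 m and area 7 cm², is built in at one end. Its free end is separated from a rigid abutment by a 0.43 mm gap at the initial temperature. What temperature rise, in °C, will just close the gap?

Contact occurs when the free expansion equals the gap: αΔT L = 0.43 mm.
So ΔT = g/(αL) = 0.43/(23×10⁻⁶ × 1450) = 12.89 °C.

ΔT ≈ 12.9 °C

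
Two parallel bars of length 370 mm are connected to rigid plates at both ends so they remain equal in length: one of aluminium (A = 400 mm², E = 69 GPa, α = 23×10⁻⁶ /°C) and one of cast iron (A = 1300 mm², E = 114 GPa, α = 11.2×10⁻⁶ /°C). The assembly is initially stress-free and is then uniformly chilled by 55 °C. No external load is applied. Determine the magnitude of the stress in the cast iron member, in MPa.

Both members must finish at the same length. With the larger α, the aluminium tends to over-contract; the plates restrain it, putting the aluminium in tension and the cast iron in compression. With no external load the two internal forces are equal and opposite, magnitude P.
Equating the net (thermal + elastic) strains gives |α₁ − α₂|·ΔT = P·[1/(A₁E₁) + 1/(A₂E₂)].
|α₁ − α₂|·ΔT = 11.8×10⁻⁶ × 55 = 0.000649.
1/(A₁E₁) + 1/(A₂E₂) = 1/(400×69×10³) + 1/(1300×114×10³) = 4.298×10⁻⁸ N⁻¹.
P = 0.000649 / 4.298×10⁻⁸ = 15100 N = 15.1 kN.
σ_{cast iron} = P/A₂ = 15100/1300 = 11.62 MPa, compressive.

σ ≈ 11.6 MPa (compressive)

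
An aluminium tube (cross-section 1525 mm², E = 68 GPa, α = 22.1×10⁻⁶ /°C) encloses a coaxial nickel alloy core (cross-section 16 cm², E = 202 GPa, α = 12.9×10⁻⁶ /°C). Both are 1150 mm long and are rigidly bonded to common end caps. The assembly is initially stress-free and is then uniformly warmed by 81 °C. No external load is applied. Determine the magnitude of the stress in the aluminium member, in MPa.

Equilibrium of a rigid end plate with no external load gives equal and opposite internal forces ±P in the two members. Since α_{aluminium} > α_{nickel alloy}, heating drives the aluminium into compression and the nickel alloy into tension.
Setting the final lengths equal and cancelling L: (α₁ − α₂)ΔT = P/(A₁E₁) + P/(A₂E₂).
|α₁ − α₂|·ΔT = 9.2×10⁻⁶ × 81 = 0.0007452.
1/(A₁E₁) + 1/(A₂E₂) = 1/(1525×68×10³) + 1/(1600×202×10³) = 1.274×10⁻⁸ N⁻¹.
P = 0.0007452 / 1.274×10⁻⁸ = 58510 N = 58.51 kN.
σ_{aluminium} = P/A₁ = 58510/1525 = 38.36 MPa, compressive.

σ ≈ 38.4 MPa (compressive)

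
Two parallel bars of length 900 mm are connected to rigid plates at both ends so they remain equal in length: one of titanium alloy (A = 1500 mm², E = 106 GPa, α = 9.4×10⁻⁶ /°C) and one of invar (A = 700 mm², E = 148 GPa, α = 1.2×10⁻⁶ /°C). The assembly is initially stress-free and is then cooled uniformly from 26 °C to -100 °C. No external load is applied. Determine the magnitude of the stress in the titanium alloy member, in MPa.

The titanium alloy has the larger α, so on cooling it would change length more than the invar if both were free. The rigid plates force a common final length, so the titanium alloy is put into tension and the invar into compression, with equal and opposite forces P (no external load).
Compatibility of the two members (thermal + elastic change equal): (α₁ − α₂)ΔT = P·[1/(A₁E₁) + 1/(A₂E₂)].
|α₁ − α₂|·ΔT = 8.2×10⁻⁶ × 126 = 0.001033.
1/(A₁E₁) + 1/(A₂E₂) = 1/(1500×106×10³) + 1/(700×148×10³) = 1.594×10⁻⁸ N⁻¹.
P = 0.001033 / 1.594×10⁻⁸ = 64810 N = 64.81 kN.
σ_{titanium alloy} = P/A₁ = 64810/1500 = 43.21 MPa, tensile.

σ ≈ 43.2 MPa (tensile)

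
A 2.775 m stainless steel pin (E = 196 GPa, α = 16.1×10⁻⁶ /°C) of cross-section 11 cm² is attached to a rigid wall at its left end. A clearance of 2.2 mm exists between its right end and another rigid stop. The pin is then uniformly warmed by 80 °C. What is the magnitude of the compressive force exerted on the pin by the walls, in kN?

Unrestrained expansion: δ_free = αΔT L = 16.1×10⁻⁶ × 80 × 2775 = 3.574 mm.
The gap closes (δ_free > 2.2 mm) and the wall then resists a further 3.574 − 2.2 = 1.374 mm of expansion.
So σ = E(δ_free − g)/L = 196×10³ × 1.374/2775 = 97.06 MPa.
P = σA = 97.06 × 1100 = 106.8 kN.

P ≈ 107 kN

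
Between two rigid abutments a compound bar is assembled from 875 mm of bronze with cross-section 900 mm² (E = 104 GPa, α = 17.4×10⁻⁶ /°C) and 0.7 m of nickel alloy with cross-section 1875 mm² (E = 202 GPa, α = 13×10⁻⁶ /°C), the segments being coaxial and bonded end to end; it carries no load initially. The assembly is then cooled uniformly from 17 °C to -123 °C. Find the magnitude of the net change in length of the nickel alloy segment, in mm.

|ΔL| ≈ 0.712 mm

Free thermal contraction of the whole bar: Σ αᵢΔT Lᵢ = 17.4×10⁻⁶×140×875 + 13×10⁻⁶×140×700 = 3.405 mm.
The walls prevent any net length change, so an axial force P (same in every segment) develops. Compatibility: P · Σ Lᵢ/(AᵢEᵢ) = δ_free.
The series flexibility is Σ Lᵢ/(AᵢEᵢ) = 875/(900×104×10³) + 700/(1875×202×10³) = 1.12×10⁻⁵ mm/N.
Hence P = δ_free / Σ(L/AE) = 3.405/1.12×10⁻⁵ = 304.2 kN (tensile).
For the nickel alloy segment, free thermal change = 13×10⁻⁶×140×700 = 1.274 mm and elastic change from P = 304200×700/(1875×202×10³) = 0.5621 mm; these oppose, so the net change is 0.712 mm (segment shortens).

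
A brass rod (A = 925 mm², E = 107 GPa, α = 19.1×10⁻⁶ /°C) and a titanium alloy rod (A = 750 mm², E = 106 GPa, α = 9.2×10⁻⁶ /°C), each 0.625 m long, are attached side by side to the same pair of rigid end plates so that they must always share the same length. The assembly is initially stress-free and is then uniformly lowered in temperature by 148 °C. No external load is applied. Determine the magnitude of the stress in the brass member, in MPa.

The brass has the larger α, so on cooling it would change length more than the titanium alloy if both were free. The rigid plates force a common final length, so the brass is put into tension and the titanium alloy into compression, with equal and opposite forces P (no external load).
Compatibility of the two members (thermal + elastic change equal): (α₁ − α₂)ΔT = P·[1/(A₁E₁) + 1/(A₂E₂)].
|α₁ − α₂|·ΔT = 9.9×10⁻⁶ × 148 = 0.001465.
1/(A₁E₁) + 1/(A₂E₂) = 1/(925×107×10³) + 1/(750×106×10³) = 2.268×10⁻⁸ N⁻¹.
P = 0.001465 / 2.268×10⁻⁸ = 64600 N = 64.6 kN.
σ_{brass} = P/A₁ = 64600/925 = 69.83 MPa, tensile.

σ ≈ 69.8 MPa (tensile)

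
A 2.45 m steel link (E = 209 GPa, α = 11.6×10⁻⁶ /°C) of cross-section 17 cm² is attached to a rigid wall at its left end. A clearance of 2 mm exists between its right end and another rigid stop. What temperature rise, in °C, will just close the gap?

The gap closes when αΔT L = 2 mm, since the link is still unstressed at that instant.
ΔT = 2 / (11.6×10⁻⁶ × 2450) = 70.37 °C.

ΔT ≈ 70.4 °C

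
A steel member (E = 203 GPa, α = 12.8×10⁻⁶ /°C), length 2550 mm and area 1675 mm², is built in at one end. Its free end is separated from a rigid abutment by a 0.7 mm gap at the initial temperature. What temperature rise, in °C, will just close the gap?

ΔT ≈ 21.4 °C

Contact occurs when the free expansion equals the gap: αΔT L = 0.7 mm.
So ΔT = g/(αL) = 0.7/(12.8×10⁻⁶ × 2550) = 21.45 °C.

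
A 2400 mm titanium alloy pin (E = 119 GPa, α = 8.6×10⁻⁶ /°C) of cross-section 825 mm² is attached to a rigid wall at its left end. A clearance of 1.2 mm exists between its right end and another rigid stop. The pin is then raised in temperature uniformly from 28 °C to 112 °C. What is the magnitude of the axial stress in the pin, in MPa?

σ ≈ 26.5 MPa (compressive)

Unrestrained expansion: δ_free = αΔT L = 8.6×10⁻⁶ × 84 × 2400 = 1.734 mm.
This exceeds the 1.2 mm gap, so the wall pushes back. The portion of expansion that must be recovered elastically is δ_free − gap = 1.734 − 1.2 = 0.5338 mm.
That suppressed elongation corresponds to σ = E·Δ/L = 119×10³ × 0.5338/2400 = 26.47 MPa.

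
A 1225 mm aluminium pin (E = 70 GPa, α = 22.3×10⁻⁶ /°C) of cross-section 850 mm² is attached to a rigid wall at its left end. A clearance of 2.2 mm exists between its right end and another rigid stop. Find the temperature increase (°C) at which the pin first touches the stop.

ΔT ≈ 80.5 °C

The gap closes when αΔT L = 2.2 mm, since the pin is still unstressed at that instant.
ΔT = 2.2 / (22.3×10⁻⁶ × 1225) = 80.53 °C.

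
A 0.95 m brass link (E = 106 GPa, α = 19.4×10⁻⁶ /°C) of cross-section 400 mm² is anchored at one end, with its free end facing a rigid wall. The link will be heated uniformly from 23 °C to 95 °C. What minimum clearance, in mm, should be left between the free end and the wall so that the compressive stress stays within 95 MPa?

Free expansion if unrestrained: δ_free = αΔT L = 19.4×10⁻⁶ × 72 × 950 = 1.327 mm.
A stress of 95 MPa corresponds to the wall pushing the link back by σL/E = 95×950/(106×10³) = 0.8514 mm.
So the gap has to take up the difference, g_min = δ_free − σL/E = 1.327 − 0.8514 = 0.4755 mm.

g ≈ 0.476 mm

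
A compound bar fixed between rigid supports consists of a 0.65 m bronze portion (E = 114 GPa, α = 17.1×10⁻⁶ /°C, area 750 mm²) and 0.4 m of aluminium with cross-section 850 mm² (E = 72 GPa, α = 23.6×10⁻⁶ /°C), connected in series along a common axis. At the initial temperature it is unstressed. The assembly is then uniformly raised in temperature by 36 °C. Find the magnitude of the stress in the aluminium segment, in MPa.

σ ≈ 61.6 MPa (compressive)

If the supports were absent, the total length change would be Σ αᵢΔT Lᵢ = 17.1×10⁻⁶×36×650 + 23.6×10⁻⁶×36×400 = 0.74 mm.
The rigid supports impose zero overall length change; the single axial force P common to all segments must satisfy P Σ Lᵢ/(AᵢEᵢ) = δ_free.
Σ Lᵢ/(AᵢEᵢ) = 650/(750×114×10³) + 400/(850×72×10³) = 1.414×10⁻⁵ mm/N.
So P = 0.74 / 1.414×10⁻⁵ = 52.34 kN, compressive.
σ_{aluminium} = P / A = 52340 / 850 = 61.57 MPa.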